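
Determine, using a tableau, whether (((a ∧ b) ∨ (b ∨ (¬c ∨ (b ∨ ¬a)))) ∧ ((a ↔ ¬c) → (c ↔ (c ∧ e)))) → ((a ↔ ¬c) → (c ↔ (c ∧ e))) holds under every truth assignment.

Assume the negation and expand:
Initial set: {¬((((a ∧ b) ∨ (b ∨ (¬c ∨ (b ∨ ¬a)))) ∧ ((a ↔ ¬c) → (c ↔ (c ∧ e)))) → ((a ↔ ¬c) → (c ↔ (c ∧ e))))}.
¬((((a ∧ b) ∨ (b ∨ (¬c ∨ (b ∨ ¬a)))) ∧ ((a ↔ ¬c) → (c ↔ (c ∧ e)))) → ((a ↔ ¬c) → (c ↔ (c ∧ e)))): α-rule — add (((a ∧ b) ∨ (b ∨ (¬c ∨ (b ∨ ¬a)))) ∧ ((a ↔ ¬c) → (c ↔ (c ∧ e)))), ¬((a ↔ ¬c) → (c ↔ (c ∧ e))).
(((a ∧ b) ∨ (b ∨ (¬c ∨ (b ∨ ¬a)))) ∧ ((a ↔ ¬c) → (c ↔ (c ∧ e)))): α-rule — add ((a ∧ b) ∨ (b ∨ (¬c ∨ (b ∨ ¬a)))), ((a ↔ ¬c) → (c ↔ (c ∧ e))).
¬((a ↔ ¬c) → (c ↔ (c ∧ e))): α-rule — add (a ↔ ¬c), ¬(c ↔ (c ∧ e)).
((a ∧ b) ∨ (b ∨ (¬c ∨ (b ∨ ¬a)))): β-rule — branch into (a ∧ b)  //  (b ∨ (¬c ∨ (b ∨ ¬a))).
  branch 1 (add (a ∧ b)):
    (a ∧ b): α-rule — add a, b.
    ((a ↔ ¬c) → (c ↔ (c ∧ e))): β-rule — branch into ¬(a ↔ ¬c)  //  (c ↔ (c ∧ e)).
      branch 1.1 (add ¬(a ↔ ¬c)):
        (a ↔ ¬c): β-rule — branch into a, ¬c  //  ¬a, ¬¬c.
          branch 1.1.1 (add a, ¬c):
            ¬(c ↔ (c ∧ e)): β-rule — branch into c, ¬(c ∧ e)  //  ¬c, (c ∧ e).
              branch 1.1.1.1 (add c, ¬(c ∧ e)):
                × closes — contains both c and ¬c.
              branch 1.1.1.2 (add ¬c, (c ∧ e)):
                (c ∧ e): α-rule — add c, e.
                × closes — contains both c and ¬c.
          branch 1.1.2 (add ¬a, ¬¬c):
            × closes — contains both a and ¬a.
      branch 1.2 (add (c ↔ (c ∧ e))):
        (a ↔ ¬c): β-rule — branch into a, ¬c  //  ¬a, ¬¬c.
          branch 1.2.1 (add a, ¬c):
            ¬(c ↔ (c ∧ e)): β-rule — branch into c, ¬(c ∧ e)  //  ¬c, (c ∧ e).
              branch 1.2.1.1 (add c, ¬(c ∧ e)):
                × closes — contains both c and ¬c.
              branch 1.2.1.2 (add ¬c, (c ∧ e)):
                (c ∧ e): α-rule — add c, e.
                × closes — contains both c and ¬c.
          branch 1.2.2 (add ¬a, ¬¬c):
            × closes — contains both a and ¬a.
  branch 2 (add (b ∨ (¬c ∨ (b ∨ ¬a)))):
    ((a ↔ ¬c) → (c ↔ (c ∧ e))): β-rule — branch into ¬(a ↔ ¬c)  //  (c ↔ (c ∧ e)).
      branch 2.1 (add ¬(a ↔ ¬c)):
        (a ↔ ¬c): β-rule — branch into a, ¬c  //  ¬a, ¬¬c.
          branch 2.1.1 (add a, ¬c):
            ¬(c ↔ (c ∧ e)): β-rule — branch into c, ¬(c ∧ e)  //  ¬c, (c ∧ e).
              branch 2.1.1.1 (add c, ¬(c ∧ e)):
                × closes — contains both c and ¬c.
              branch 2.1.1.2 (add ¬c, (c ∧ e)):
                (c ∧ e): α-rule — add c, e.
                × closes — contains both c and ¬c.
          branch 2.1.2 (add ¬a, ¬¬c):
            ¬(c ↔ (c ∧ e)): β-rule — branch into c, ¬(c ∧ e)  //  ¬c, (c ∧ e).
              branch 2.1.2.1 (add c, ¬(c ∧ e)):
                (b ∨ (¬c ∨ (b ∨ ¬a))): β-rule — branch into b  //  (¬c ∨ (b ∨ ¬a)).
                  branch 2.1.2.1.1 (add b):
                    ¬(a ↔ ¬c): β-rule — branch into a, ¬¬c  //  ¬a, ¬c.
                      branch 2.1.2.1.1.1 (add a, ¬¬c):
                        × closes — contains both a and ¬a.
                      branch 2.1.2.1.1.2 (add ¬a, ¬c):
                        × closes — contains both c and ¬c.
                  branch 2.1.2.1.2 (add (¬c ∨ (b ∨ ¬a))):
                    ¬(a ↔ ¬c): β-rule — branch into a, ¬¬c  //  ¬a, ¬c.
                      branch 2.1.2.1.2.1 (add a, ¬¬c):
                        × closes — contains both a and ¬a.
                      branch 2.1.2.1.2.2 (add ¬a, ¬c):
                        × closes — contains both c and ¬c.
              branch 2.1.2.2 (add ¬c, (c ∧ e)):
                × closes — contains both c and ¬c.
      branch 2.2 (add (c ↔ (c ∧ e))):
        (a ↔ ¬c): β-rule — branch into a, ¬c  //  ¬a, ¬¬c.
          branch 2.2.1 (add a, ¬c):
            ¬(c ↔ (c ∧ e)): β-rule — branch into c, ¬(c ∧ e)  //  ¬c, (c ∧ e).
              branch 2.2.1.1 (add c, ¬(c ∧ e)):
                × closes — contains both c and ¬c.
              branch 2.2.1.2 (add ¬c, (c ∧ e)):
                (c ∧ e): α-rule — add c, e.
                × closes — contains both c and ¬c.
          branch 2.2.2 (add ¬a, ¬¬c):
            ¬(c ↔ (c ∧ e)): β-rule — branch into c, ¬(c ∧ e)  //  ¬c, (c ∧ e).
              branch 2.2.2.1 (add c, ¬(c ∧ e)):
                (b ∨ (¬c ∨ (b ∨ ¬a))): β-rule — branch into b  //  (¬c ∨ (b ∨ ¬a)).
                  branch 2.2.2.1.1 (add b):
                    (c ↔ (c ∧ e)): β-rule — branch into c, (c ∧ e)  //  ¬c, ¬(c ∧ e).
                      branch 2.2.2.1.1.1 (add c, (c ∧ e)):
                        (c ∧ e): α-rule — add c, e.
                        ¬(c ∧ e): β-rule — branch into ¬c  //  ¬e.
                          branch 2.2.2.1.1.1.1 (add ¬c):
                            × closes — contains both c and ¬c.
                          branch 2.2.2.1.1.1.2 (add ¬e):
                            × closes — contains both e and ¬e.
                      branch 2.2.2.1.1.2 (add ¬c, ¬(c ∧ e)):
                        × closes — contains both c and ¬c.
                  branch 2.2.2.1.2 (add (¬c ∨ (b ∨ ¬a))):
                    (c ↔ (c ∧ e)): β-rule — branch into c, (c ∧ e)  //  ¬c, ¬(c ∧ e).
                      branch 2.2.2.1.2.1 (add c, (c ∧ e)):
                        (c ∧ e): α-rule — add c, e.
                        ¬(c ∧ e): β-rule — branch into ¬c  //  ¬e.
                          branch 2.2.2.1.2.1.1 (add ¬c):
                            × closes — contains both c and ¬c.
                          branch 2.2.2.1.2.1.2 (add ¬e):
                            × closes — contains both e and ¬e.
                      branch 2.2.2.1.2.2 (add ¬c, ¬(c ∧ e)):
                        × closes — contains both c and ¬c.
              branch 2.2.2.2 (add ¬c, (c ∧ e)):
                × closes — contains both c and ¬c.
All 22 branches close.
Every branch closed, so the negation is unsatisfiable and the formula is valid.

Valid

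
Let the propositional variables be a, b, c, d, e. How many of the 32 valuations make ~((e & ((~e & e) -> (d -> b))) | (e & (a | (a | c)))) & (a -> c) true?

12

Initial set: {T (~((e & ((~e & e) -> (d -> b))) | (e & (a | (a | c)))) & (a -> c))}.
T (~((e & ((~e & e) -> (d -> b))) | (e & (a | (a | c)))) & (a -> c)): α-rule — add T ~((e & ((~e & e) -> (d -> b))) | (e & (a | (a | c)))), T (a -> c).
T ~((e & ((~e & e) -> (d -> b))) | (e & (a | (a | c)))): α-rule — add F (e & ((~e & e) -> (d -> b))), F (e & (a | (a | c))).
T (a -> c): β-rule — branch into F a  //  T c.
  branch 1 (add F a):
    F (e & ((~e & e) -> (d -> b))): β-rule — branch into F e  //  F ((~e & e) -> (d -> b)).
      branch 1.1 (add F e):
        F (e & (a | (a | c))): β-rule — branch into F e  //  F (a | (a | c)).
          branch 1.1.1 (add F e):
            ○ open, literals {a=0, e=0}.
          branch 1.1.2 (add F (a | (a | c))):
            F (a | (a | c)): α-rule — add F a, F (a | c).
            F (a | c): α-rule — add F a, F c.
            ○ open, literals {a=0, c=0, e=0}.
      branch 1.2 (add F ((~e & e) -> (d -> b))):
        F ((~e & e) -> (d -> b)): α-rule — add T (~e & e), F (d -> b).
        T (~e & e): α-rule — add T ~e, T e.
        × closes — contains both e and ~e.
  branch 2 (add T c):
    F (e & ((~e & e) -> (d -> b))): β-rule — branch into F e  //  F ((~e & e) -> (d -> b)).
      branch 2.1 (add F e):
        F (e & (a | (a | c))): β-rule — branch into F e  //  F (a | (a | c)).
          branch 2.1.1 (add F e):
            ○ open, literals {c=1, e=0}.
          branch 2.1.2 (add F (a | (a | c))):
            F (a | (a | c)): α-rule — add F a, F (a | c).
            F (a | c): α-rule — add F a, F c.
            × closes — contains both c and ~c.
      branch 2.2 (add F ((~e & e) -> (d -> b))):
        F ((~e & e) -> (d -> b)): α-rule — add T (~e & e), F (d -> b).
        T (~e & e): α-rule — add T ~e, T e.
        × closes — contains both e and ~e.
3 branches closed, 3 open.
Each open branch fixes some atoms; the unmentioned ones are free. Counting distinct full assignments: branch {a=0, e=0} (b, c, d) contributes 8 new; branch {a=0, c=0, e=0} (b, d) contributes 0 new; branch {c=1, e=0} (a, b, d) contributes 4 new. Total: 12.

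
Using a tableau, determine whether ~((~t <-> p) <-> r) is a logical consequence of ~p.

No

Initial set: {~p; ~~((~t <-> p) <-> r)}.
~~((~t <-> p) <-> r): β-rule — branch into (~t <-> p), r  //  ~(~t <-> p), ~r.
  branch 1 (add (~t <-> p), r):
    (~t <-> p): β-rule — branch into ~t, p  //  ~~t, ~p.
      branch 1.1 (add ~t, p):
        × closes — contains both p and ~p.
      branch 1.2 (add ~~t, ~p):
        ○ open, literals {p=0, r=1, t=1}.
  branch 2 (add ~(~t <-> p), ~r):
    ~(~t <-> p): β-rule — branch into ~t, ~p  //  ~~t, p.
      branch 2.1 (add ~t, ~p):
        ○ open, literals {p=0, r=0, t=0}.
      branch 2.2 (add ~~t, p):
        × closes — contains both p and ~p.
2 branches closed, 2 open.
An open branch gives a countermodel: p=0, r=1, t=1 (unmentioned atoms arbitrary); the premises hold there but the conclusion fails.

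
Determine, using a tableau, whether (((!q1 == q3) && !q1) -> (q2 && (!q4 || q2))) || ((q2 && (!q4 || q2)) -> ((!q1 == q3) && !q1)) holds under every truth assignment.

Assume the negation and expand:
Initial set: {!((((!q1 == q3) && !q1) -> (q2 && (!q4 || q2))) || ((q2 && (!q4 || q2)) -> ((!q1 == q3) && !q1)))}.
!((((!q1 == q3) && !q1) -> (q2 && (!q4 || q2))) || ((q2 && (!q4 || q2)) -> ((!q1 == q3) && !q1))): α-rule — add !(((!q1 == q3) && !q1) -> (q2 && (!q4 || q2))), !((q2 && (!q4 || q2)) -> ((!q1 == q3) && !q1)).
!(((!q1 == q3) && !q1) -> (q2 && (!q4 || q2))): α-rule — add ((!q1 == q3) && !q1), !(q2 && (!q4 || q2)).
!((q2 && (!q4 || q2)) -> ((!q1 == q3) && !q1)): α-rule — add (q2 && (!q4 || q2)), !((!q1 == q3) && !q1).
((!q1 == q3) && !q1): α-rule — add (!q1 == q3), !q1.
(q2 && (!q4 || q2)): α-rule — add q2, (!q4 || q2).
!(q2 && (!q4 || q2)): β-rule — branch into !q2  //  !(!q4 || q2).
  branch 1 (add !q2):
    × closes — contains both q2 and !q2.
  branch 2 (add !(!q4 || q2)):
    !(!q4 || q2): α-rule — add !!q4, !q2.
    × closes — contains both q2 and !q2.
All 2 branches close.
Every branch closed, so the negation is unsatisfiable and the formula is valid.

Valid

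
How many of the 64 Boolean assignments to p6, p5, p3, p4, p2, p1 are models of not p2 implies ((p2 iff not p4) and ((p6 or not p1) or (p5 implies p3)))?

Initial set: {T (not p2 implies ((p2 iff not p4) and ((p6 or not p1) or (p5 implies p3))))}.
T (not p2 implies ((p2 iff not p4) and ((p6 or not p1) or (p5 implies p3)))): β-rule — branch into F not p2  //  T ((p2 iff not p4) and ((p6 or not p1) or (p5 implies p3))).
  branch 1 (add F not p2):
    ○ open, literals {p2=T}.
  branch 2 (add T ((p2 iff not p4) and ((p6 or not p1) or (p5 implies p3)))):
    T ((p2 iff not p4) and ((p6 or not p1) or (p5 implies p3))): α-rule — add T (p2 iff not p4), T ((p6 or not p1) or (p5 implies p3)).
    T (p2 iff not p4): β-rule — branch into T p2, T not p4  //  F p2, F not p4.
      branch 2.1 (add T p2, T not p4):
        T ((p6 or not p1) or (p5 implies p3)): β-rule — branch into T (p6 or not p1)  //  T (p5 implies p3).
          branch 2.1.1 (add T (p6 or not p1)):
            T (p6 or not p1): β-rule — branch into T p6  //  T not p1.
              branch 2.1.1.1 (add T p6):
                ○ open, literals {p2=T, p4=F, p6=T}.
              branch 2.1.1.2 (add T not p1):
                ○ open, literals {p1=F, p2=T, p4=F}.
          branch 2.1.2 (add T (p5 implies p3)):
            T (p5 implies p3): β-rule — branch into F p5  //  T p3.
              branch 2.1.2.1 (add F p5):
                ○ open, literals {p2=T, p4=F, p5=F}.
              branch 2.1.2.2 (add T p3):
                ○ open, literals {p2=T, p3=T, p4=F}.
      branch 2.2 (add F p2, F not p4):
        T ((p6 or not p1) or (p5 implies p3)): β-rule — branch into T (p6 or not p1)  //  T (p5 implies p3).
          branch 2.2.1 (add T (p6 or not p1)):
            T (p6 or not p1): β-rule — branch into T p6  //  T not p1.
              branch 2.2.1.1 (add T p6):
                ○ open, literals {p2=F, p4=T, p6=T}.
              branch 2.2.1.2 (add T not p1):
                ○ open, literals {p1=F, p2=F, p4=T}.
          branch 2.2.2 (add T (p5 implies p3)):
            T (p5 implies p3): β-rule — branch into F p5  //  T p3.
              branch 2.2.2.1 (add F p5):
                ○ open, literals {p2=F, p4=T, p5=F}.
              branch 2.2.2.2 (add T p3):
                ○ open, literals {p2=F, p3=T, p4=T}.
0 branches closed, 9 open.
Each open branch fixes some atoms; the unmentioned ones are free. Counting distinct full assignments: branch {p2=T} (p6, p5, p3, p4, p1) contributes 32 new; branch {p2=T, p4=F, p6=T} (p5, p3, p1) contributes 0 new; branch {p1=F, p2=T, p4=F} (p6, p5, p3) contributes 0 new; branch {p2=T, p4=F, p5=F} (p6, p3, p1) contributes 0 new; branch {p2=T, p3=T, p4=F} (p6, p5, p1) contributes 0 new; branch {p2=F, p4=T, p6=T} (p5, p3, p1) contributes 8 new; branch {p1=F, p2=F, p4=T} (p6, p5, p3) contributes 4 new; branch {p2=F, p4=T, p5=F} (p6, p3, p1) contributes 2 new; branch {p2=F, p3=T, p4=T} (p6, p5, p1) contributes 1 new. Total: 47.

47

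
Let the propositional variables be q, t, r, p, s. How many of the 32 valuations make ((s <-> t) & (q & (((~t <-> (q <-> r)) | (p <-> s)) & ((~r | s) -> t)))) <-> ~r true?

Initial set: {(((s <-> t) & (q & (((~t <-> (q <-> r)) | (p <-> s)) & ((~r | s) -> t)))) <-> ~r)}.
(((s <-> t) & (q & (((~t <-> (q <-> r)) | (p <-> s)) & ((~r | s) -> t)))) <-> ~r): β-rule — branch into ((s <-> t) & (q & (((~t <-> (q <-> r)) | (p <-> s)) & ((~r | s) -> t)))), ~r  //  ~((s <-> t) & (q & (((~t <-> (q <-> r)) | (p <-> s)) & ((~r | s) -> t)))), ~~r.
  branch 1 (add ((s <-> t) & (q & (((~t <-> (q <-> r)) | (p <-> s)) & ((~r | s) -> t)))), ~r):
    ((s <-> t) & (q & (((~t <-> (q <-> r)) | (p <-> s)) & ((~r | s) -> t)))): α-rule — add (s <-> t), (q & (((~t <-> (q <-> r)) | (p <-> s)) & ((~r | s) -> t))).
    (q & (((~t <-> (q <-> r)) | (p <-> s)) & ((~r | s) -> t))): α-rule — add q, (((~t <-> (q <-> r)) | (p <-> s)) & ((~r | s) -> t)).
    (((~t <-> (q <-> r)) | (p <-> s)) & ((~r | s) -> t)): α-rule — add ((~t <-> (q <-> r)) | (p <-> s)), ((~r | s) -> t).
    (s <-> t): β-rule — branch into s, t  //  ~s, ~t.
      branch 1.1 (add s, t):
        ((~t <-> (q <-> r)) | (p <-> s)): β-rule — branch into (~t <-> (q <-> r))  //  (p <-> s).
          branch 1.1.1 (add (~t <-> (q <-> r))):
            ((~r | s) -> t): β-rule — branch into ~(~r | s)  //  t.
              branch 1.1.1.1 (add ~(~r | s)):
                ~(~r | s): α-rule — add ~~r, ~s.
                × closes — contains both r and ~r.
              branch 1.1.1.2 (add t):
                (~t <-> (q <-> r)): β-rule — branch into ~t, (q <-> r)  //  ~~t, ~(q <-> r).
                  branch 1.1.1.2.1 (add ~t, (q <-> r)):
                    × closes — contains both t and ~t.
                  branch 1.1.1.2.2 (add ~~t, ~(q <-> r)):
                    ~(q <-> r): β-rule — branch into q, ~r  //  ~q, r.
                      branch 1.1.1.2.2.1 (add q, ~r):
                        ○ open, literals {q=true, r=false, s=true, t=true}.
                      branch 1.1.1.2.2.2 (add ~q, r):
                        × closes — contains both q and ~q.
          branch 1.1.2 (add (p <-> s)):
            ((~r | s) -> t): β-rule — branch into ~(~r | s)  //  t.
              branch 1.1.2.1 (add ~(~r | s)):
                ~(~r | s): α-rule — add ~~r, ~s.
                × closes — contains both r and ~r.
              branch 1.1.2.2 (add t):
                (p <-> s): β-rule — branch into p, s  //  ~p, ~s.
                  branch 1.1.2.2.1 (add p, s):
                    ○ open, literals {p=true, q=true, r=false, s=true, t=true}.
                  branch 1.1.2.2.2 (add ~p, ~s):
                    × closes — contains both s and ~s.
      branch 1.2 (add ~s, ~t):
        ((~t <-> (q <-> r)) | (p <-> s)): β-rule — branch into (~t <-> (q <-> r))  //  (p <-> s).
          branch 1.2.1 (add (~t <-> (q <-> r))):
            ((~r | s) -> t): β-rule — branch into ~(~r | s)  //  t.
              branch 1.2.1.1 (add ~(~r | s)):
                ~(~r | s): α-rule — add ~~r, ~s.
                × closes — contains both r and ~r.
              branch 1.2.1.2 (add t):
                × closes — contains both t and ~t.
          branch 1.2.2 (add (p <-> s)):
            ((~r | s) -> t): β-rule — branch into ~(~r | s)  //  t.
              branch 1.2.2.1 (add ~(~r | s)):
                ~(~r | s): α-rule — add ~~r, ~s.
                × closes — contains both r and ~r.
              branch 1.2.2.2 (add t):
                × closes — contains both t and ~t.
  branch 2 (add ~((s <-> t) & (q & (((~t <-> (q <-> r)) | (p <-> s)) & ((~r | s) -> t)))), ~~r):
    ~((s <-> t) & (q & (((~t <-> (q <-> r)) | (p <-> s)) & ((~r | s) -> t)))): β-rule — branch into ~(s <-> t)  //  ~(q & (((~t <-> (q <-> r)) | (p <-> s)) & ((~r | s) -> t))).
      branch 2.1 (add ~(s <-> t)):
        ~(s <-> t): β-rule — branch into s, ~t  //  ~s, t.
          branch 2.1.1 (add s, ~t):
            ○ open, literals {r=true, s=true, t=false}.
          branch 2.1.2 (add ~s, t):
            ○ open, literals {r=true, s=false, t=true}.
      branch 2.2 (add ~(q & (((~t <-> (q <-> r)) | (p <-> s)) & ((~r | s) -> t)))):
        ~(q & (((~t <-> (q <-> r)) | (p <-> s)) & ((~r | s) -> t))): β-rule — branch into ~q  //  ~(((~t <-> (q <-> r)) | (p <-> s)) & ((~r | s) -> t)).
          branch 2.2.1 (add ~q):
            ○ open, literals {q=false, r=true}.
          branch 2.2.2 (add ~(((~t <-> (q <-> r)) | (p <-> s)) & ((~r | s) -> t))):
            ~(((~t <-> (q <-> r)) | (p <-> s)) & ((~r | s) -> t)): β-rule — branch into ~((~t <-> (q <-> r)) | (p <-> s))  //  ~((~r | s) -> t).
              branch 2.2.2.1 (add ~((~t <-> (q <-> r)) | (p <-> s))):
                ~((~t <-> (q <-> r)) | (p <-> s)): α-rule — add ~(~t <-> (q <-> r)), ~(p <-> s).
                ~(~t <-> (q <-> r)): β-rule — branch into ~t, ~(q <-> r)  //  ~~t, (q <-> r).
                  branch 2.2.2.1.1 (add ~t, ~(q <-> r)):
                    ~(p <-> s): β-rule — branch into p, ~s  //  ~p, s.
                      branch 2.2.2.1.1.1 (add p, ~s):
                        ~(q <-> r): β-rule — branch into q, ~r  //  ~q, r.
                          branch 2.2.2.1.1.1.1 (add q, ~r):
                            × closes — contains both r and ~r.
                          branch 2.2.2.1.1.1.2 (add ~q, r):
                            ○ open, literals {p=true, q=false, r=true, s=false, t=false}.
                      branch 2.2.2.1.1.2 (add ~p, s):
                        ~(q <-> r): β-rule — branch into q, ~r  //  ~q, r.
                          branch 2.2.2.1.1.2.1 (add q, ~r):
                            × closes — contains both r and ~r.
                          branch 2.2.2.1.1.2.2 (add ~q, r):
                            ○ open, literals {p=false, q=false, r=true, s=true, t=false}.
                  branch 2.2.2.1.2 (add ~~t, (q <-> r)):
                    ~(p <-> s): β-rule — branch into p, ~s  //  ~p, s.
                      branch 2.2.2.1.2.1 (add p, ~s):
                        (q <-> r): β-rule — branch into q, r  //  ~q, ~r.
                          branch 2.2.2.1.2.1.1 (add q, r):
                            ○ open, literals {p=true, q=true, r=true, s=false, t=true}.
                          branch 2.2.2.1.2.1.2 (add ~q, ~r):
                            × closes — contains both r and ~r.
                      branch 2.2.2.1.2.2 (add ~p, s):
                        (q <-> r): β-rule — branch into q, r  //  ~q, ~r.
                          branch 2.2.2.1.2.2.1 (add q, r):
                            ○ open, literals {p=false, q=true, r=true, s=true, t=true}.
                          branch 2.2.2.1.2.2.2 (add ~q, ~r):
                            × closes — contains both r and ~r.
              branch 2.2.2.2 (add ~((~r | s) -> t)):
                ~((~r | s) -> t): α-rule — add (~r | s), ~t.
                (~r | s): β-rule — branch into ~r  //  s.
                  branch 2.2.2.2.1 (add ~r):
                    × closes — contains both r and ~r.
                  branch 2.2.2.2.2 (add s):
                    ○ open, literals {r=true, s=true, t=false}.
14 branches closed, 10 open.
Each open branch fixes some atoms; the unmentioned ones are free. Counting distinct full assignments: branch {q=true, r=false, s=true, t=true} (p) contributes 2 new; branch {p=true, q=true, r=false, s=true, t=true} (none free) contributes 0 new; branch {r=true, s=true, t=false} (q, p) contributes 4 new; branch {r=true, s=false, t=true} (q, p) contributes 4 new; branch {q=false, r=true} (t, p, s) contributes 4 new; branch {p=true, q=false, r=true, s=false, t=false} (none free) contributes 0 new; branch {p=false, q=false, r=true, s=true, t=false} (none free) contributes 0 new; branch {p=true, q=true, r=true, s=false, t=true} (none free) contributes 0 new; branch {p=false, q=true, r=true, s=true, t=true} (none free) contributes 1 new; branch {r=true, s=true, t=false} (q, p) contributes 0 new. Total: 15.

15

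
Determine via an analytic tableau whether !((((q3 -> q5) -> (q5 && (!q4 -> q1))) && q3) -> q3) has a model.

Initial set: {!((((q3 -> q5) -> (q5 && (!q4 -> q1))) && q3) -> q3)}.
!((((q3 -> q5) -> (q5 && (!q4 -> q1))) && q3) -> q3): α-rule — add (((q3 -> q5) -> (q5 && (!q4 -> q1))) && q3), !q3.
(((q3 -> q5) -> (q5 && (!q4 -> q1))) && q3): α-rule — add ((q3 -> q5) -> (q5 && (!q4 -> q1))), q3.
× closes — contains both q3 and !q3.
All 1 branch closes.
Every branch closed; the formula is unsatisfiable.

Unsatisfiable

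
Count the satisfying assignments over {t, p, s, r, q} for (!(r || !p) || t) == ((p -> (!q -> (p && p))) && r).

12

Initial set: {((!(r || !p) || t) == ((p -> (!q -> (p && p))) && r))}.
((!(r || !p) || t) == ((p -> (!q -> (p && p))) && r)): β-rule — branch into (!(r || !p) || t), ((p -> (!q -> (p && p))) && r)  //  !(!(r || !p) || t), !((p -> (!q -> (p && p))) && r).
  branch 1 (add (!(r || !p) || t), ((p -> (!q -> (p && p))) && r)):
    ((p -> (!q -> (p && p))) && r): α-rule — add (p -> (!q -> (p && p))), r.
    (!(r || !p) || t): β-rule — branch into !(r || !p)  //  t.
      branch 1.1 (add !(r || !p)):
        !(r || !p): α-rule — add !r, !!p.
        × closes — contains both r and !r.
      branch 1.2 (add t):
        (p -> (!q -> (p && p))): β-rule — branch into !p  //  (!q -> (p && p)).
          branch 1.2.1 (add !p):
            ○ open, literals {p=0, r=1, t=1}.
          branch 1.2.2 (add (!q -> (p && p))):
            (!q -> (p && p)): β-rule — branch into !!q  //  (p && p).
              branch 1.2.2.1 (add !!q):
                ○ open, literals {q=1, r=1, t=1}.
              branch 1.2.2.2 (add (p && p)):
                (p && p): α-rule — add p, p.
                ○ open, literals {p=1, r=1, t=1}.
  branch 2 (add !(!(r || !p) || t), !((p -> (!q -> (p && p))) && r)):
    !(!(r || !p) || t): α-rule — add !!(r || !p), !t.
    !((p -> (!q -> (p && p))) && r): β-rule — branch into !(p -> (!q -> (p && p)))  //  !r.
      branch 2.1 (add !(p -> (!q -> (p && p)))):
        !(p -> (!q -> (p && p))): α-rule — add p, !(!q -> (p && p)).
        !(!q -> (p && p)): α-rule — add !q, !(p && p).
        !!(r || !p): β-rule — branch into r  //  !p.
          branch 2.1.1 (add r):
            !(p && p): β-rule — branch into !p  //  !p.
              branch 2.1.1.1 (add !p):
                × closes — contains both p and !p.
              branch 2.1.1.2 (add !p):
                × closes — contains both p and !p.
          branch 2.1.2 (add !p):
            × closes — contains both p and !p.
      branch 2.2 (add !r):
        !!(r || !p): β-rule — branch into r  //  !p.
          branch 2.2.1 (add r):
            × closes — contains both r and !r.
          branch 2.2.2 (add !p):
            ○ open, literals {p=0, r=0, t=0}.
5 branches closed, 4 open.
Each open branch fixes some atoms; the unmentioned ones are free. Counting distinct full assignments: branch {p=0, r=1, t=1} (s, q) contributes 4 new; branch {q=1, r=1, t=1} (p, s) contributes 2 new; branch {p=1, r=1, t=1} (s, q) contributes 2 new; branch {p=0, r=0, t=0} (s, q) contributes 4 new. Total: 12.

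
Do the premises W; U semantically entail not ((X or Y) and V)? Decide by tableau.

No

Initial set: {W; U; not not ((X or Y) and V)}.
not not ((X or Y) and V): α-rule — add (X or Y), V.
(X or Y): β-rule — branch into X  //  Y.
  branch 1 (add X):
    ○ open, literals {U=1, V=1, W=1, X=1}.
  branch 2 (add Y):
    ○ open, literals {U=1, V=1, W=1, Y=1}.
0 branches closed, 2 open.
An open branch gives a countermodel: U=1, V=1, W=1, X=1 (unmentioned atoms arbitrary); the premises hold there but the conclusion fails.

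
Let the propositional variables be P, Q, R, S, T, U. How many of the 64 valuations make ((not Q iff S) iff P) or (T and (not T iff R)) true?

Initial set: {T (((not Q iff S) iff P) or (T and (not T iff R)))}.
T (((not Q iff S) iff P) or (T and (not T iff R))): β-rule — branch into T ((not Q iff S) iff P)  //  T (T and (not T iff R)).
  branch 1 (add T ((not Q iff S) iff P)):
    T ((not Q iff S) iff P): β-rule — branch into T (not Q iff S), T P  //  F (not Q iff S), F P.
      branch 1.1 (add T (not Q iff S), T P):
        T (not Q iff S): β-rule — branch into T not Q, T S  //  F not Q, F S.
          branch 1.1.1 (add T not Q, T S):
            ○ open, literals {P=T, Q=F, S=T}.
          branch 1.1.2 (add F not Q, F S):
            ○ open, literals {P=T, Q=T, S=F}.
      branch 1.2 (add F (not Q iff S), F P):
        F (not Q iff S): β-rule — branch into T not Q, F S  //  F not Q, T S.
          branch 1.2.1 (add T not Q, F S):
            ○ open, literals {P=F, Q=F, S=F}.
          branch 1.2.2 (add F not Q, T S):
            ○ open, literals {P=F, Q=T, S=T}.
  branch 2 (add T (T and (not T iff R))):
    T (T and (not T iff R)): α-rule — add T T, T (not T iff R).
    T (not T iff R): β-rule — branch into T not T, T R  //  F not T, F R.
      branch 2.1 (add T not T, T R):
        × closes — contains both T and not T.
      branch 2.2 (add F not T, F R):
        ○ open, literals {R=F, T=T}.
1 branch closed, 5 open.
Each open branch fixes some atoms; the unmentioned ones are free. Counting distinct full assignments: branch {P=T, Q=F, S=T} (R, T, U) contributes 8 new; branch {P=T, Q=T, S=F} (R, T, U) contributes 8 new; branch {P=F, Q=F, S=F} (R, T, U) contributes 8 new; branch {P=F, Q=T, S=T} (R, T, U) contributes 8 new; branch {R=F, T=T} (P, Q, S, U) contributes 8 new. Total: 40.

40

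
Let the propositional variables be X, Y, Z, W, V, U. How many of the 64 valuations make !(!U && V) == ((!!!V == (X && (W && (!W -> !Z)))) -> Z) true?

Initial set: {T (!(!U && V) == ((!!!V == (X && (W && (!W -> !Z)))) -> Z))}.
T (!(!U && V) == ((!!!V == (X && (W && (!W -> !Z)))) -> Z)): β-rule — branch into T !(!U && V), T ((!!!V == (X && (W && (!W -> !Z)))) -> Z)  //  F !(!U && V), F ((!!!V == (X && (W && (!W -> !Z)))) -> Z).
  branch 1 (add T !(!U && V), T ((!!!V == (X && (W && (!W -> !Z)))) -> Z)):
    T !(!U && V): β-rule — branch into F !U  //  F V.
      branch 1.1 (add F !U):
        T ((!!!V == (X && (W && (!W -> !Z)))) -> Z): β-rule — branch into F (!!!V == (X && (W && (!W -> !Z))))  //  T Z.
          branch 1.1.1 (add F (!!!V == (X && (W && (!W -> !Z))))):
            F (!!!V == (X && (W && (!W -> !Z)))): β-rule — branch into T !!!V, F (X && (W && (!W -> !Z)))  //  F !!!V, T (X && (W && (!W -> !Z))).
              branch 1.1.1.1 (add T !!!V, F (X && (W && (!W -> !Z)))):
                T !!!V: drop double negation, giving T !V.
                F (X && (W && (!W -> !Z))): β-rule — branch into F X  //  F (W && (!W -> !Z)).
                  branch 1.1.1.1.1 (add F X):
                    ○ open, literals {U=T, V=F, X=F}.
                  branch 1.1.1.1.2 (add F (W && (!W -> !Z))):
                    F (W && (!W -> !Z)): β-rule — branch into F W  //  F (!W -> !Z).
                      branch 1.1.1.1.2.1 (add F W):
                        ○ open, literals {U=T, V=F, W=F}.
                      branch 1.1.1.1.2.2 (add F (!W -> !Z)):
                        F (!W -> !Z): α-rule — add T !W, F !Z.
                        ○ open, literals {U=T, V=F, W=F, Z=T}.
              branch 1.1.1.2 (add F !!!V, T (X && (W && (!W -> !Z)))):
                F !!!V: drop double negation, giving F !V.
                T (X && (W && (!W -> !Z))): α-rule — add T X, T (W && (!W -> !Z)).
                T (W && (!W -> !Z)): α-rule — add T W, T (!W -> !Z).
                T (!W -> !Z): β-rule — branch into F !W  //  T !Z.
                  branch 1.1.1.2.1 (add F !W):
                    ○ open, literals {U=T, V=T, W=T, X=T}.
                  branch 1.1.1.2.2 (add T !Z):
                    ○ open, literals {U=T, V=T, W=T, X=T, Z=F}.
          branch 1.1.2 (add T Z):
            ○ open, literals {U=T, Z=T}.
      branch 1.2 (add F V):
        T ((!!!V == (X && (W && (!W -> !Z)))) -> Z): β-rule — branch into F (!!!V == (X && (W && (!W -> !Z))))  //  T Z.
          branch 1.2.1 (add F (!!!V == (X && (W && (!W -> !Z))))):
            F (!!!V == (X && (W && (!W -> !Z)))): β-rule — branch into T !!!V, F (X && (W && (!W -> !Z)))  //  F !!!V, T (X && (W && (!W -> !Z))).
              branch 1.2.1.1 (add T !!!V, F (X && (W && (!W -> !Z)))):
                T !!!V: drop double negation, giving T !V.
                F (X && (W && (!W -> !Z))): β-rule — branch into F X  //  F (W && (!W -> !Z)).
                  branch 1.2.1.1.1 (add F X):
                    ○ open, literals {V=F, X=F}.
                  branch 1.2.1.1.2 (add F (W && (!W -> !Z))):
                    F (W && (!W -> !Z)): β-rule — branch into F W  //  F (!W -> !Z).
                      branch 1.2.1.1.2.1 (add F W):
                        ○ open, literals {V=F, W=F}.
                      branch 1.2.1.1.2.2 (add F (!W -> !Z)):
                        F (!W -> !Z): α-rule — add T !W, F !Z.
                        ○ open, literals {V=F, W=F, Z=T}.
              branch 1.2.1.2 (add F !!!V, T (X && (W && (!W -> !Z)))):
                F !!!V: drop double negation, giving F !V.
                × closes — contains both V and !V.
          branch 1.2.2 (add T Z):
            ○ open, literals {V=F, Z=T}.
  branch 2 (add F !(!U && V), F ((!!!V == (X && (W && (!W -> !Z)))) -> Z)):
    F !(!U && V): α-rule — add T !U, T V.
    F ((!!!V == (X && (W && (!W -> !Z)))) -> Z): α-rule — add T (!!!V == (X && (W && (!W -> !Z)))), F Z.
    T (!!!V == (X && (W && (!W -> !Z)))): β-rule — branch into T !!!V, T (X && (W && (!W -> !Z)))  //  F !!!V, F (X && (W && (!W -> !Z))).
      branch 2.1 (add T !!!V, T (X && (W && (!W -> !Z)))):
        T !!!V: drop double negation, giving T !V.
        × closes — contains both V and !V.
      branch 2.2 (add F !!!V, F (X && (W && (!W -> !Z)))):
        F !!!V: drop double negation, giving F !V.
        F (X && (W && (!W -> !Z))): β-rule — branch into F X  //  F (W && (!W -> !Z)).
          branch 2.2.1 (add F X):
            ○ open, literals {U=F, V=T, X=F, Z=F}.
          branch 2.2.2 (add F (W && (!W -> !Z))):
            F (W && (!W -> !Z)): β-rule — branch into F W  //  F (!W -> !Z).
              branch 2.2.2.1 (add F W):
                ○ open, literals {U=F, V=T, W=F, Z=F}.
              branch 2.2.2.2 (add F (!W -> !Z)):
                F (!W -> !Z): α-rule — add T !W, F !Z.
                × closes — contains both Z and !Z.
3 branches closed, 12 open.
Each open branch fixes some atoms; the unmentioned ones are free. Counting distinct full assignments: branch {U=T, V=F, X=F} (Y, Z, W) contributes 8 new; branch {U=T, V=F, W=F} (X, Y, Z) contributes 4 new; branch {U=T, V=F, W=F, Z=T} (X, Y) contributes 0 new; branch {U=T, V=T, W=T, X=T} (Y, Z) contributes 4 new; branch {U=T, V=T, W=T, X=T, Z=F} (Y) contributes 0 new; branch {U=T, Z=T} (X, Y, W, V) contributes 8 new; branch {V=F, X=F} (Y, Z, W, U) contributes 8 new; branch {V=F, W=F} (X, Y, Z, U) contributes 4 new; branch {V=F, W=F, Z=T} (X, Y, U) contributes 0 new; branch {V=F, Z=T} (X, Y, W, U) contributes 2 new; branch {U=F, V=T, X=F, Z=F} (Y, W) contributes 4 new; branch {U=F, V=T, W=F, Z=F} (X, Y) contributes 2 new. Total: 44.

44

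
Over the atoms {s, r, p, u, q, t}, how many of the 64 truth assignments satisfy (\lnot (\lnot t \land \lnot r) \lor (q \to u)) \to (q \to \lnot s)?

Initial set: {((\lnot (\lnot t \land \lnot r) \lor (q \to u)) \to (q \to \lnot s))}.
((\lnot (\lnot t \land \lnot r) \lor (q \to u)) \to (q \to \lnot s)): β-rule — branch into \lnot (\lnot (\lnot t \land \lnot r) \lor (q \to u))  //  (q \to \lnot s).
  branch 1 (add \lnot (\lnot (\lnot t \land \lnot r) \lor (q \to u))):
    \lnot (\lnot (\lnot t \land \lnot r) \lor (q \to u)): α-rule — add \lnot \lnot (\lnot t \land \lnot r), \lnot (q \to u).
    \lnot \lnot (\lnot t \land \lnot r): α-rule — add \lnot t, \lnot r.
    \lnot (q \to u): α-rule — add q, \lnot u.
    ○ open, literals {q=true, r=false, t=false, u=false}.
  branch 2 (add (q \to \lnot s)):
    (q \to \lnot s): β-rule — branch into \lnot q  //  \lnot s.
      branch 2.1 (add \lnot q):
        ○ open, literals {q=false}.
      branch 2.2 (add \lnot s):
        ○ open, literals {s=false}.
0 branches closed, 3 open.
Each open branch fixes some atoms; the unmentioned ones are free. Counting distinct full assignments: branch {q=true, r=false, t=false, u=false} (s, p) contributes 4 new; branch {q=false} (s, r, p, u, t) contributes 32 new; branch {s=false} (r, p, u, q, t) contributes 14 new. Total: 50.

50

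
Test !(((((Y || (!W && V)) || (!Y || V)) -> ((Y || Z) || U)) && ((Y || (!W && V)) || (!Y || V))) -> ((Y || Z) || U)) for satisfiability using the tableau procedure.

Unsatisfiable

Initial set: {!(((((Y || (!W && V)) || (!Y || V)) -> ((Y || Z) || U)) && ((Y || (!W && V)) || (!Y || V))) -> ((Y || Z) || U))}.
!(((((Y || (!W && V)) || (!Y || V)) -> ((Y || Z) || U)) && ((Y || (!W && V)) || (!Y || V))) -> ((Y || Z) || U)): α-rule — add ((((Y || (!W && V)) || (!Y || V)) -> ((Y || Z) || U)) && ((Y || (!W && V)) || (!Y || V))), !((Y || Z) || U).
((((Y || (!W && V)) || (!Y || V)) -> ((Y || Z) || U)) && ((Y || (!W && V)) || (!Y || V))): α-rule — add (((Y || (!W && V)) || (!Y || V)) -> ((Y || Z) || U)), ((Y || (!W && V)) || (!Y || V)).
!((Y || Z) || U): α-rule — add !(Y || Z), !U.
!(Y || Z): α-rule — add !Y, !Z.
(((Y || (!W && V)) || (!Y || V)) -> ((Y || Z) || U)): β-rule — branch into !((Y || (!W && V)) || (!Y || V))  //  ((Y || Z) || U).
  branch 1 (add !((Y || (!W && V)) || (!Y || V))):
    !((Y || (!W && V)) || (!Y || V)): α-rule — add !(Y || (!W && V)), !(!Y || V).
    !(Y || (!W && V)): α-rule — add !Y, !(!W && V).
    !(!Y || V): α-rule — add !!Y, !V.
    × closes — contains both Y and !Y.
  branch 2 (add ((Y || Z) || U)):
    ((Y || (!W && V)) || (!Y || V)): β-rule — branch into (Y || (!W && V))  //  (!Y || V).
      branch 2.1 (add (Y || (!W && V))):
        ((Y || Z) || U): β-rule — branch into (Y || Z)  //  U.
          branch 2.1.1 (add (Y || Z)):
            (Y || (!W && V)): β-rule — branch into Y  //  (!W && V).
              branch 2.1.1.1 (add Y):
                × closes — contains both Y and !Y.
              branch 2.1.1.2 (add (!W && V)):
                (!W && V): α-rule — add !W, V.
                (Y || Z): β-rule — branch into Y  //  Z.
                  branch 2.1.1.2.1 (add Y):
                    × closes — contains both Y and !Y.
                  branch 2.1.1.2.2 (add Z):
                    × closes — contains both Z and !Z.
          branch 2.1.2 (add U):
            × closes — contains both U and !U.
      branch 2.2 (add (!Y || V)):
        ((Y || Z) || U): β-rule — branch into (Y || Z)  //  U.
          branch 2.2.1 (add (Y || Z)):
            (!Y || V): β-rule — branch into !Y  //  V.
              branch 2.2.1.1 (add !Y):
                (Y || Z): β-rule — branch into Y  //  Z.
                  branch 2.2.1.1.1 (add Y):
                    × closes — contains both Y and !Y.
                  branch 2.2.1.1.2 (add Z):
                    × closes — contains both Z and !Z.
              branch 2.2.1.2 (add V):
                (Y || Z): β-rule — branch into Y  //  Z.
                  branch 2.2.1.2.1 (add Y):
                    × closes — contains both Y and !Y.
                  branch 2.2.1.2.2 (add Z):
                    × closes — contains both Z and !Z.
          branch 2.2.2 (add U):
            × closes — contains both U and !U.
All 10 branches close.
Every branch closed; the formula is unsatisfiable.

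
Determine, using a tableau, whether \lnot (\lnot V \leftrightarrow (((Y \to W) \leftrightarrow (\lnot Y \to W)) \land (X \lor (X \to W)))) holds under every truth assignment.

Not valid

Assume the negation and expand:
Initial set: {\lnot \lnot (\lnot V \leftrightarrow (((Y \to W) \leftrightarrow (\lnot Y \to W)) \land (X \lor (X \to W))))}.
\lnot \lnot (\lnot V \leftrightarrow (((Y \to W) \leftrightarrow (\lnot Y \to W)) \land (X \lor (X \to W)))): β-rule — branch into \lnot V, (((Y \to W) \leftrightarrow (\lnot Y \to W)) \land (X \lor (X \to W)))  //  \lnot \lnot V, \lnot (((Y \to W) \leftrightarrow (\lnot Y \to W)) \land (X \lor (X \to W))).
  branch 1 (add \lnot V, (((Y \to W) \leftrightarrow (\lnot Y \to W)) \land (X \lor (X \to W)))):
    (((Y \to W) \leftrightarrow (\lnot Y \to W)) \land (X \lor (X \to W))): α-rule — add ((Y \to W) \leftrightarrow (\lnot Y \to W)), (X \lor (X \to W)).
    ((Y \to W) \leftrightarrow (\lnot Y \to W)): β-rule — branch into (Y \to W), (\lnot Y \to W)  //  \lnot (Y \to W), \lnot (\lnot Y \to W).
      branch 1.1 (add (Y \to W), (\lnot Y \to W)):
        (X \lor (X \to W)): β-rule — branch into X  //  (X \to W).
          branch 1.1.1 (add X):
            (Y \to W): β-rule — branch into \lnot Y  //  W.
              branch 1.1.1.1 (add \lnot Y):
                (\lnot Y \to W): β-rule — branch into \lnot \lnot Y  //  W.
                  branch 1.1.1.1.1 (add \lnot \lnot Y):
                    × closes — contains both Y and \lnot Y.
                  branch 1.1.1.1.2 (add W):
                    ○ open, literals {V=0, W=1, X=1, Y=0}.
              branch 1.1.1.2 (add W):
                (\lnot Y \to W): β-rule — branch into \lnot \lnot Y  //  W.
                  branch 1.1.1.2.1 (add \lnot \lnot Y):
                    ○ open, literals {V=0, W=1, X=1, Y=1}.
                  branch 1.1.1.2.2 (add W):
                    ○ open, literals {V=0, W=1, X=1}.
          branch 1.1.2 (add (X \to W)):
            (Y \to W): β-rule — branch into \lnot Y  //  W.
              branch 1.1.2.1 (add \lnot Y):
                (\lnot Y \to W): β-rule — branch into \lnot \lnot Y  //  W.
                  branch 1.1.2.1.1 (add \lnot \lnot Y):
                    × closes — contains both Y and \lnot Y.
                  branch 1.1.2.1.2 (add W):
                    (X \to W): β-rule — branch into \lnot X  //  W.
                      branch 1.1.2.1.2.1 (add \lnot X):
                        ○ open, literals {V=0, W=1, X=0, Y=0}.
                      branch 1.1.2.1.2.2 (add W):
                        ○ open, literals {V=0, W=1, Y=0}.
              branch 1.1.2.2 (add W):
                (\lnot Y \to W): β-rule — branch into \lnot \lnot Y  //  W.
                  branch 1.1.2.2.1 (add \lnot \lnot Y):
                    (X \to W): β-rule — branch into \lnot X  //  W.
                      branch 1.1.2.2.1.1 (add \lnot X):
                        ○ open, literals {V=0, W=1, X=0, Y=1}.
                      branch 1.1.2.2.1.2 (add W):
                        ○ open, literals {V=0, W=1, Y=1}.
                  branch 1.1.2.2.2 (add W):
                    (X \to W): β-rule — branch into \lnot X  //  W.
                      branch 1.1.2.2.2.1 (add \lnot X):
                        ○ open, literals {V=0, W=1, X=0}.
                      branch 1.1.2.2.2.2 (add W):
                        ○ open, literals {V=0, W=1}.
      branch 1.2 (add \lnot (Y \to W), \lnot (\lnot Y \to W)):
        \lnot (Y \to W): α-rule — add Y, \lnot W.
        \lnot (\lnot Y \to W): α-rule — add \lnot Y, \lnot W.
        × closes — contains both Y and \lnot Y.
  branch 2 (add \lnot \lnot V, \lnot (((Y \to W) \leftrightarrow (\lnot Y \to W)) \land (X \lor (X \to W)))):
    \lnot (((Y \to W) \leftrightarrow (\lnot Y \to W)) \land (X \lor (X \to W))): β-rule — branch into \lnot ((Y \to W) \leftrightarrow (\lnot Y \to W))  //  \lnot (X \lor (X \to W)).
      branch 2.1 (add \lnot ((Y \to W) \leftrightarrow (\lnot Y \to W))):
        \lnot ((Y \to W) \leftrightarrow (\lnot Y \to W)): β-rule — branch into (Y \to W), \lnot (\lnot Y \to W)  //  \lnot (Y \to W), (\lnot Y \to W).
          branch 2.1.1 (add (Y \to W), \lnot (\lnot Y \to W)):
            \lnot (\lnot Y \to W): α-rule — add \lnot Y, \lnot W.
            (Y \to W): β-rule — branch into \lnot Y  //  W.
              branch 2.1.1.1 (add \lnot Y):
                ○ open, literals {V=1, W=0, Y=0}.
              branch 2.1.1.2 (add W):
                × closes — contains both W and \lnot W.
          branch 2.1.2 (add \lnot (Y \to W), (\lnot Y \to W)):
            \lnot (Y \to W): α-rule — add Y, \lnot W.
            (\lnot Y \to W): β-rule — branch into \lnot \lnot Y  //  W.
              branch 2.1.2.1 (add \lnot \lnot Y):
                ○ open, literals {V=1, W=0, Y=1}.
              branch 2.1.2.2 (add W):
                × closes — contains both W and \lnot W.
      branch 2.2 (add \lnot (X \lor (X \to W))):
        \lnot (X \lor (X \to W)): α-rule — add \lnot X, \lnot (X \to W).
        \lnot (X \to W): α-rule — add X, \lnot W.
        × closes — contains both X and \lnot X.
6 branches closed, 11 open.
An open branch gives a countermodel: V=0, W=1, X=1, Y=0 (unmentioned atoms arbitrary); under it the original formula is false.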